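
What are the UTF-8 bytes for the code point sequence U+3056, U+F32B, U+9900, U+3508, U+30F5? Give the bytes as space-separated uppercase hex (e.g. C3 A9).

E3 81 96 EF 8C AB E9 A4 80 E3 94 88 E3 83 B5

U+3056: 3-byte form → E3 81 96.
U+F32B: 3-byte form → EF 8C AB.
U+9900: 3-byte form → E9 A4 80.
U+3508: 3-byte form → E3 94 88.
U+30F5: 3-byte form → E3 83 B5.
Concatenated (15 bytes): E3 81 96 EF 8C AB E9 A4 80 E3 94 88 E3 83 B5.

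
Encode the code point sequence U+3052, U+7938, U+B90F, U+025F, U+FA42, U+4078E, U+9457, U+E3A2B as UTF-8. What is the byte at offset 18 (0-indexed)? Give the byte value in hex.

U+3052 → 3-byte form E3 81 92 at offsets 0–2.
U+7938 → 3-byte form E7 A4 B8 at offsets 3–5.
U+B90F → 3-byte form EB A4 8F at offsets 6–8.
U+025F → 2-byte form C9 9F at offsets 9–10.
U+FA42 → 3-byte form EF A9 82 at offsets 11–13.
U+4078E → 4-byte form F1 80 9E 8E at offsets 14–17.
U+9457 → 3-byte form E9 91 97 at offsets 18–20.
Offset 18 falls in char 7's range; it's byte 1 of E9 91 97 = 0xE9.

0xE9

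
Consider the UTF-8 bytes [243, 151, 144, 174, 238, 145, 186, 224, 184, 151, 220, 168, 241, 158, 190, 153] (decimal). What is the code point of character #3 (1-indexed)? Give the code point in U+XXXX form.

Offset 0: leading byte 0xF3 = 11110011 → 4-byte char #1 = F3 97 90 AE.
Offset 4: leading byte 0xEE = 11101110 → 3-byte char #2 = EE 91 BA.
Offset 7: leading byte 0xE0 = 11100000 → 3-byte char #3 = E0 B8 97.
Leading byte 0xE0 = 11100000 matches 1110xxxx → 3-byte sequence.
Byte 1: 0xE0 = 11100000, payload 0000 (4 bits).
Byte 2: 0xB8 = 10111000 (10xxxxxx ✓), payload 111000.
Byte 3: 0x97 = 10010111 (10xxxxxx ✓), payload 010111.
Concatenate: 0000111000010111 = 0xE17 (16 bits → U+0E17).

U+0E17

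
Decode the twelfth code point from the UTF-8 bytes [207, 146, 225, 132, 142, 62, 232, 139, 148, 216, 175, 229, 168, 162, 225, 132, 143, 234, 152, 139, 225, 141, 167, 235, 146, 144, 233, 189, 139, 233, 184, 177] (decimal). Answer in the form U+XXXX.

U+9E31

Offset 0: leading byte 0xCF = 11001111 → 2-byte char #1 = CF 92.
Offset 2: leading byte 0xE1 = 11100001 → 3-byte char #2 = E1 84 8E.
Offset 5: leading byte 0x3E = 00111110 → 1-byte char #3 = 3E.
Offset 6: leading byte 0xE8 = 11101000 → 3-byte char #4 = E8 8B 94.
Offset 9: leading byte 0xD8 = 11011000 → 2-byte char #5 = D8 AF.
Offset 11: leading byte 0xE5 = 11100101 → 3-byte char #6 = E5 A8 A2.
Offset 14: leading byte 0xE1 = 11100001 → 3-byte char #7 = E1 84 8F.
Offset 17: leading byte 0xEA = 11101010 → 3-byte char #8 = EA 98 8B.
Offset 20: leading byte 0xE1 = 11100001 → 3-byte char #9 = E1 8D A7.
Offset 23: leading byte 0xEB = 11101011 → 3-byte char #10 = EB 92 90.
Offset 26: leading byte 0xE9 = 11101001 → 3-byte char #11 = E9 BD 8B.
Offset 29: leading byte 0xE9 = 11101001 → 3-byte char #12 = E9 B8 B1.
Leading byte 0xE9 = 11101001 matches 1110xxxx → 3-byte sequence.
Byte 1: 0xE9 = 11101001, payload 1001 (4 bits).
Byte 2: 0xB8 = 10111000 (10xxxxxx ✓), payload 111000.
Byte 3: 0xB1 = 10110001 (10xxxxxx ✓), payload 110001.
Concatenate: 1001111000110001 = 0x9E31 (16 bits → U+9E31).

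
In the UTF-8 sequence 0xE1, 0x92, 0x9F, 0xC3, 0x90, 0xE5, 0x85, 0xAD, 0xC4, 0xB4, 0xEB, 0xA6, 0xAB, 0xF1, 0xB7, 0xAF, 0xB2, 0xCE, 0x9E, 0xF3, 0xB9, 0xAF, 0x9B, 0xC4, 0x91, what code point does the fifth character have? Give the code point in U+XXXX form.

Offset 0: leading byte 0xE1 = 11100001 → 3-byte char #1 = E1 92 9F.
Offset 3: leading byte 0xC3 = 11000011 → 2-byte char #2 = C3 90.
Offset 5: leading byte 0xE5 = 11100101 → 3-byte char #3 = E5 85 AD.
Offset 8: leading byte 0xC4 = 11000100 → 2-byte char #4 = C4 B4.
Offset 10: leading byte 0xEB = 11101011 → 3-byte char #5 = EB A6 AB.
Leading byte 0xEB = 11101011 matches 1110xxxx → 3-byte sequence.
Byte 1: 0xEB = 11101011, payload 1011 (4 bits).
Byte 2: 0xA6 = 10100110 (10xxxxxx ✓), payload 100110.
Byte 3: 0xAB = 10101011 (10xxxxxx ✓), payload 101011.
Concatenate: 1011100110101011 = 0xB9AB (16 bits → U+B9AB).

U+B9AB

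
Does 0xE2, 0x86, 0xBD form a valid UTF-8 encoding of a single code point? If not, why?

Leading byte 0xE2 = 11100010 → 3-byte form.
Continuation bytes 0x86=10000110, 0xBD=10111101 all match 10xxxxxx.
Decoded value 0x21BD is ≥ 0x800 (shortest form) and not a surrogate.

valid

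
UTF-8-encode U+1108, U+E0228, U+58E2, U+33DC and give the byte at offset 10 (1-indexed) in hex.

1-indexed offset 10 is 0-indexed offset 9.
U+1108 → 3-byte form E1 84 88 at offsets 0–2.
U+E0228 → 4-byte form F3 A0 88 A8 at offsets 3–6.
U+58E2 → 3-byte form E5 A3 A2 at offsets 7–9.
Offset 9 falls in char 3's range; it's byte 3 of E5 A3 A2 = 0xA2.

0xA2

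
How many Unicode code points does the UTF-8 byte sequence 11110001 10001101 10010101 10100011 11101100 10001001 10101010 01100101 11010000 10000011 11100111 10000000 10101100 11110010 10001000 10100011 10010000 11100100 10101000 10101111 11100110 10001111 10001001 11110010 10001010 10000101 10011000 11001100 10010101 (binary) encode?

Byte at offset 0: 0xF1 = 11110001 → 4-byte char (#1). Advance 4.
Byte at offset 4: 0xEC = 11101100 → 3-byte char (#2). Advance 3.
Byte at offset 7: 0x65 = 01100101 → 1-byte char (#3). Advance 1.
Byte at offset 8: 0xD0 = 11010000 → 2-byte char (#4). Advance 2.
Byte at offset 10: 0xE7 = 11100111 → 3-byte char (#5). Advance 3.
Byte at offset 13: 0xF2 = 11110010 → 4-byte char (#6). Advance 4.
Byte at offset 17: 0xE4 = 11100100 → 3-byte char (#7). Advance 3.
Byte at offset 20: 0xE6 = 11100110 → 3-byte char (#8). Advance 3.
Byte at offset 23: 0xF2 = 11110010 → 4-byte char (#9). Advance 4.
Byte at offset 27: 0xCC = 11001100 → 2-byte char (#10). Advance 2.
Reached end at offset 29 after 10 code points.

10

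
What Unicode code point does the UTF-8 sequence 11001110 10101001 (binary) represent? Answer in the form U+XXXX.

Leading byte 0xCE = 11001110 matches 110xxxxx → 2-byte sequence.
Byte 1: 0xCE = 11001110, payload 01110 (5 bits).
Byte 2: 0xA9 = 10101001 (10xxxxxx ✓), payload 101001.
Concatenate: 01110101001 = 0x3A9 (11 bits → U+03A9).

U+03A9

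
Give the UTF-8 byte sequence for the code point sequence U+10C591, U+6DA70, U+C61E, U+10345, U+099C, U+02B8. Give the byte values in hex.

U+10C591: 4-byte form → F4 8C 96 91.
U+6DA70: 4-byte form → F1 AD A9 B0.
U+C61E: 3-byte form → EC 98 9E.
U+10345: 4-byte form → F0 90 8D 85.
U+099C: 3-byte form → E0 A6 9C.
U+02B8: 2-byte form → CA B8.
Concatenated (20 bytes): F4 8C 96 91 F1 AD A9 B0 EC 98 9E F0 90 8D 85 E0 A6 9C CA B8.

F4 8C 96 91 F1 AD A9 B0 EC 98 9E F0 90 8D 85 E0 A6 9C CA B8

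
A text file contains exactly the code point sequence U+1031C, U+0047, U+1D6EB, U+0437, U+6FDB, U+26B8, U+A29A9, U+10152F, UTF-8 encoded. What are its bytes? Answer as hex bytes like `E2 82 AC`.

F0 90 8C 9C 47 F0 9D 9B AB D0 B7 E6 BF 9B E2 9A B8 F2 A2 A6 A9 F4 81 94 AF

U+1031C: 4-byte form → F0 90 8C 9C.
U+0047: 1-byte form → 47.
U+1D6EB: 4-byte form → F0 9D 9B AB.
U+0437: 2-byte form → D0 B7.
U+6FDB: 3-byte form → E6 BF 9B.
U+26B8: 3-byte form → E2 9A B8.
U+A29A9: 4-byte form → F2 A2 A6 A9.
U+10152F: 4-byte form → F4 81 94 AF.
Concatenated (25 bytes): F0 90 8C 9C 47 F0 9D 9B AB D0 B7 E6 BF 9B E2 9A B8 F2 A2 A6 A9 F4 81 94 AF.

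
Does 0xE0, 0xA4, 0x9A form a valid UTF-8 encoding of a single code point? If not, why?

Leading byte 0xE0 = 11100000 → 3-byte form.
Continuation bytes 0xA4=10100100, 0x9A=10011010 all match 10xxxxxx.
Decoded value 0x91A is ≥ 0x800 (shortest form) and not a surrogate.

valid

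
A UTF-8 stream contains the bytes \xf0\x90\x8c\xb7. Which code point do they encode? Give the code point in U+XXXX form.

Leading byte 0xF0 = 11110000 matches 11110xxx → 4-byte sequence.
Byte 1: 0xF0 = 11110000, payload 000 (3 bits).
Byte 2: 0x90 = 10010000 (10xxxxxx ✓), payload 010000.
Byte 3: 0x8C = 10001100 (10xxxxxx ✓), payload 001100.
Byte 4: 0xB7 = 10110111 (10xxxxxx ✓), payload 110111.
Concatenate: 000010000001100110111 = 0x10337 (21 bits → U+10337).

U+10337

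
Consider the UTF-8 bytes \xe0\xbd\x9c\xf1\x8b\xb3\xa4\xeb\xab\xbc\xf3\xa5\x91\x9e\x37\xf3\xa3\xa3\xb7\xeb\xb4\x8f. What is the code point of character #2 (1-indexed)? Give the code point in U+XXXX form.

Offset 0: leading byte 0xE0 = 11100000 → 3-byte char #1 = E0 BD 9C.
Offset 3: leading byte 0xF1 = 11110001 → 4-byte char #2 = F1 8B B3 A4.
Leading byte 0xF1 = 11110001 matches 11110xxx → 4-byte sequence.
Byte 1: 0xF1 = 11110001, payload 001 (3 bits).
Byte 2: 0x8B = 10001011 (10xxxxxx ✓), payload 001011.
Byte 3: 0xB3 = 10110011 (10xxxxxx ✓), payload 110011.
Byte 4: 0xA4 = 10100100 (10xxxxxx ✓), payload 100100.
Concatenate: 001001011110011100100 = 0x4BCE4 (21 bits → U+4BCE4).

U+4BCE4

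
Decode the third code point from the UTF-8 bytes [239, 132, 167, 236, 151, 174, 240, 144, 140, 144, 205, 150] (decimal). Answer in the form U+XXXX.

U+10310

Offset 0: leading byte 0xEF = 11101111 → 3-byte char #1 = EF 84 A7.
Offset 3: leading byte 0xEC = 11101100 → 3-byte char #2 = EC 97 AE.
Offset 6: leading byte 0xF0 = 11110000 → 4-byte char #3 = F0 90 8C 90.
Leading byte 0xF0 = 11110000 matches 11110xxx → 4-byte sequence.
Byte 1: 0xF0 = 11110000, payload 000 (3 bits).
Byte 2: 0x90 = 10010000 (10xxxxxx ✓), payload 010000.
Byte 3: 0x8C = 10001100 (10xxxxxx ✓), payload 001100.
Byte 4: 0x90 = 10010000 (10xxxxxx ✓), payload 010000.
Concatenate: 000010000001100010000 = 0x10310 (21 bits → U+10310).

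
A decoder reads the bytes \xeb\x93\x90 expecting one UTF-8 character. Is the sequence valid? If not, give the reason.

valid

Leading byte 0xEB = 11101011 → 3-byte form.
Continuation bytes 0x93=10010011, 0x90=10010000 all match 10xxxxxx.
Decoded value 0xB4D0 is ≥ 0x800 (shortest form) and not a surrogate.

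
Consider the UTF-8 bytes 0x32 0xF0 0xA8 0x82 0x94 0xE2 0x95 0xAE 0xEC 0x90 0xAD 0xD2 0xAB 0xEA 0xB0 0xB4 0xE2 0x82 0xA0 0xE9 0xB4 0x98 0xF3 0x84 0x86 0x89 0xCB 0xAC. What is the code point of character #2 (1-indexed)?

Offset 0: leading byte 0x32 = 00110010 → 1-byte char #1 = 32.
Offset 1: leading byte 0xF0 = 11110000 → 4-byte char #2 = F0 A8 82 94.
Leading byte 0xF0 = 11110000 matches 11110xxx → 4-byte sequence.
Byte 1: 0xF0 = 11110000, payload 000 (3 bits).
Byte 2: 0xA8 = 10101000 (10xxxxxx ✓), payload 101000.
Byte 3: 0x82 = 10000010 (10xxxxxx ✓), payload 000010.
Byte 4: 0x94 = 10010100 (10xxxxxx ✓), payload 010100.
Concatenate: 000101000000010010100 = 0x28094 (21 bits → U+28094).

U+28094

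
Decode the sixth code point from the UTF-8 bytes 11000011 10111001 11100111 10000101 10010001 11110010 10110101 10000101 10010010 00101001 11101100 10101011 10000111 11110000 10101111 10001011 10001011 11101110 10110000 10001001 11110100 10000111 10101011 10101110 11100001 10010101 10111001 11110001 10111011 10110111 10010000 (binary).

U+2F2CB

Offset 0: leading byte 0xC3 = 11000011 → 2-byte char #1 = C3 B9.
Offset 2: leading byte 0xE7 = 11100111 → 3-byte char #2 = E7 85 91.
Offset 5: leading byte 0xF2 = 11110010 → 4-byte char #3 = F2 B5 85 92.
Offset 9: leading byte 0x29 = 00101001 → 1-byte char #4 = 29.
Offset 10: leading byte 0xEC = 11101100 → 3-byte char #5 = EC AB 87.
Offset 13: leading byte 0xF0 = 11110000 → 4-byte char #6 = F0 AF 8B 8B.
Leading byte 0xF0 = 11110000 matches 11110xxx → 4-byte sequence.
Byte 1: 0xF0 = 11110000, payload 000 (3 bits).
Byte 2: 0xAF = 10101111 (10xxxxxx ✓), payload 101111.
Byte 3: 0x8B = 10001011 (10xxxxxx ✓), payload 001011.
Byte 4: 0x8B = 10001011 (10xxxxxx ✓), payload 001011.
Concatenate: 000101111001011001011 = 0x2F2CB (21 bits → U+2F2CB).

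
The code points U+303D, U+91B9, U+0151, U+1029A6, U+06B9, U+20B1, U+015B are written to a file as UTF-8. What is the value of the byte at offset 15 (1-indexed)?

0xE2

1-indexed offset 15 is 0-indexed offset 14.
U+303D → 3-byte form E3 80 BD at offsets 0–2.
U+91B9 → 3-byte form E9 86 B9 at offsets 3–5.
U+0151 → 2-byte form C5 91 at offsets 6–7.
U+1029A6 → 4-byte form F4 82 A6 A6 at offsets 8–11.
U+06B9 → 2-byte form DA B9 at offsets 12–13.
U+20B1 → 3-byte form E2 82 B1 at offsets 14–16.
Offset 14 falls in char 6's range; it's byte 1 of E2 82 B1 = 0xE2.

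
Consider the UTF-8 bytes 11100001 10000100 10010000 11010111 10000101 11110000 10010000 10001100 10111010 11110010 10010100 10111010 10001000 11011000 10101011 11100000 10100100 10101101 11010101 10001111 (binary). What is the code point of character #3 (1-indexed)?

U+1033A

Offset 0: leading byte 0xE1 = 11100001 → 3-byte char #1 = E1 84 90.
Offset 3: leading byte 0xD7 = 11010111 → 2-byte char #2 = D7 85.
Offset 5: leading byte 0xF0 = 11110000 → 4-byte char #3 = F0 90 8C BA.
Leading byte 0xF0 = 11110000 matches 11110xxx → 4-byte sequence.
Byte 1: 0xF0 = 11110000, payload 000 (3 bits).
Byte 2: 0x90 = 10010000 (10xxxxxx ✓), payload 010000.
Byte 3: 0x8C = 10001100 (10xxxxxx ✓), payload 001100.
Byte 4: 0xBA = 10111010 (10xxxxxx ✓), payload 111010.
Concatenate: 000010000001100111010 = 0x1033A (21 bits → U+1033A).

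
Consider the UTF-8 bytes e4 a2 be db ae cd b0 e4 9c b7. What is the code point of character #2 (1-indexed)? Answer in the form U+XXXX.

Offset 0: leading byte 0xE4 = 11100100 → 3-byte char #1 = E4 A2 BE.
Offset 3: leading byte 0xDB = 11011011 → 2-byte char #2 = DB AE.
Leading byte 0xDB = 11011011 matches 110xxxxx → 2-byte sequence.
Byte 1: 0xDB = 11011011, payload 11011 (5 bits).
Byte 2: 0xAE = 10101110 (10xxxxxx ✓), payload 101110.
Concatenate: 11011101110 = 0x6EE (11 bits → U+06EE).

U+06EE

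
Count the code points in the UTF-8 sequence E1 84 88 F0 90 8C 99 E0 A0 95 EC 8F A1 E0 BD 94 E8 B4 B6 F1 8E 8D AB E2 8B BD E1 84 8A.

9

Byte at offset 0: 0xE1 = 11100001 → 3-byte char (#1). Advance 3.
Byte at offset 3: 0xF0 = 11110000 → 4-byte char (#2). Advance 4.
Byte at offset 7: 0xE0 = 11100000 → 3-byte char (#3). Advance 3.
Byte at offset 10: 0xEC = 11101100 → 3-byte char (#4). Advance 3.
Byte at offset 13: 0xE0 = 11100000 → 3-byte char (#5). Advance 3.
Byte at offset 16: 0xE8 = 11101000 → 3-byte char (#6). Advance 3.
Byte at offset 19: 0xF1 = 11110001 → 4-byte char (#7). Advance 4.
Byte at offset 23: 0xE2 = 11100010 → 3-byte char (#8). Advance 3.
Byte at offset 26: 0xE1 = 11100001 → 3-byte char (#9). Advance 3.
Reached end at offset 29 after 9 code points.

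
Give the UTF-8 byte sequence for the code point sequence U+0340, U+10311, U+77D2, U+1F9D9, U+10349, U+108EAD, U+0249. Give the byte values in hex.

U+0340: 2-byte form → CD 80.
U+10311: 4-byte form → F0 90 8C 91.
U+77D2: 3-byte form → E7 9F 92.
U+1F9D9: 4-byte form → F0 9F A7 99.
U+10349: 4-byte form → F0 90 8D 89.
U+108EAD: 4-byte form → F4 88 BA AD.
U+0249: 2-byte form → C9 89.
Concatenated (23 bytes): CD 80 F0 90 8C 91 E7 9F 92 F0 9F A7 99 F0 90 8D 89 F4 88 BA AD C9 89.

CD 80 F0 90 8C 91 E7 9F 92 F0 9F A7 99 F0 90 8D 89 F4 88 BA AD C9 89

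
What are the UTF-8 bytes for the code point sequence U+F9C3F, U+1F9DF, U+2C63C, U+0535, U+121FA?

F3 B9 B0 BF F0 9F A7 9F F0 AC 98 BC D4 B5 F0 92 87 BA

U+F9C3F: 4-byte form → F3 B9 B0 BF.
U+1F9DF: 4-byte form → F0 9F A7 9F.
U+2C63C: 4-byte form → F0 AC 98 BC.
U+0535: 2-byte form → D4 B5.
U+121FA: 4-byte form → F0 92 87 BA.
Concatenated (18 bytes): F3 B9 B0 BF F0 9F A7 9F F0 AC 98 BC D4 B5 F0 92 87 BA.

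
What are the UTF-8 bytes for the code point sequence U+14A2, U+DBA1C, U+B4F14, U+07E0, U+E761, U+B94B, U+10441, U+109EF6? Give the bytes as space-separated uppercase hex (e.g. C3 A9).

E1 92 A2 F3 9B A8 9C F2 B4 BC 94 DF A0 EE 9D A1 EB A5 8B F0 90 91 81 F4 89 BB B6

U+14A2: 3-byte form → E1 92 A2.
U+DBA1C: 4-byte form → F3 9B A8 9C.
U+B4F14: 4-byte form → F2 B4 BC 94.
U+07E0: 2-byte form → DF A0.
U+E761: 3-byte form → EE 9D A1.
U+B94B: 3-byte form → EB A5 8B.
U+10441: 4-byte form → F0 90 91 81.
U+109EF6: 4-byte form → F4 89 BB B6.
Concatenated (27 bytes): E1 92 A2 F3 9B A8 9C F2 B4 BC 94 DF A0 EE 9D A1 EB A5 8B F0 90 91 81 F4 89 BB B6.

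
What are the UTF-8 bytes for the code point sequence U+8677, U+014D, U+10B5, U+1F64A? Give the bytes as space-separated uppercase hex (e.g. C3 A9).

U+8677: 3-byte form → E8 99 B7.
U+014D: 2-byte form → C5 8D.
U+10B5: 3-byte form → E1 82 B5.
U+1F64A: 4-byte form → F0 9F 99 8A.
Concatenated (12 bytes): E8 99 B7 C5 8D E1 82 B5 F0 9F 99 8A.

E8 99 B7 C5 8D E1 82 B5 F0 9F 99 8A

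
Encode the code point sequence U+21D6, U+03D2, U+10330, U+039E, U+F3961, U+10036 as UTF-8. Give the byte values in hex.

U+21D6: 3-byte form → E2 87 96.
U+03D2: 2-byte form → CF 92.
U+10330: 4-byte form → F0 90 8C B0.
U+039E: 2-byte form → CE 9E.
U+F3961: 4-byte form → F3 B3 A5 A1.
U+10036: 4-byte form → F0 90 80 B6.
Concatenated (19 bytes): E2 87 96 CF 92 F0 90 8C B0 CE 9E F3 B3 A5 A1 F0 90 80 B6.

E2 87 96 CF 92 F0 90 8C B0 CE 9E F3 B3 A5 A1 F0 90 80 B6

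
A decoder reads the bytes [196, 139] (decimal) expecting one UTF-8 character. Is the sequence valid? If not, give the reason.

Leading byte 0xC4 = 11000100 → 2-byte form.
Continuation bytes 0x8B=10001011 all match 10xxxxxx.
Decoded value 0x10B is ≥ 0x80 (shortest form) and not a surrogate.

valid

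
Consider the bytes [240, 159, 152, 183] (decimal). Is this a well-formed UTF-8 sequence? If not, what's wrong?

valid

Leading byte 0xF0 = 11110000 → 4-byte form.
Continuation bytes 0x9F=10011111, 0x98=10011000, 0xB7=10110111 all match 10xxxxxx.
Decoded value 0x1F637 is ≥ 0x10000 (shortest form) and not a surrogate.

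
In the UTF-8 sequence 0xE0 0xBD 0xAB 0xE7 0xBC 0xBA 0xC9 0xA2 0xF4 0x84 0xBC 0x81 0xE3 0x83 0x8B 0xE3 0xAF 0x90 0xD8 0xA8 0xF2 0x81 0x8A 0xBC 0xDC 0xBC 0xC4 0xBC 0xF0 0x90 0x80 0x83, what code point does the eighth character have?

U+812BC

Offset 0: leading byte 0xE0 = 11100000 → 3-byte char #1 = E0 BD AB.
Offset 3: leading byte 0xE7 = 11100111 → 3-byte char #2 = E7 BC BA.
Offset 6: leading byte 0xC9 = 11001001 → 2-byte char #3 = C9 A2.
Offset 8: leading byte 0xF4 = 11110100 → 4-byte char #4 = F4 84 BC 81.
Offset 12: leading byte 0xE3 = 11100011 → 3-byte char #5 = E3 83 8B.
Offset 15: leading byte 0xE3 = 11100011 → 3-byte char #6 = E3 AF 90.
Offset 18: leading byte 0xD8 = 11011000 → 2-byte char #7 = D8 A8.
Offset 20: leading byte 0xF2 = 11110010 → 4-byte char #8 = F2 81 8A BC.
Leading byte 0xF2 = 11110010 matches 11110xxx → 4-byte sequence.
Byte 1: 0xF2 = 11110010, payload 010 (3 bits).
Byte 2: 0x81 = 10000001 (10xxxxxx ✓), payload 000001.
Byte 3: 0x8A = 10001010 (10xxxxxx ✓), payload 001010.
Byte 4: 0xBC = 10111100 (10xxxxxx ✓), payload 111100.
Concatenate: 010000001001010111100 = 0x812BC (21 bits → U+812BC).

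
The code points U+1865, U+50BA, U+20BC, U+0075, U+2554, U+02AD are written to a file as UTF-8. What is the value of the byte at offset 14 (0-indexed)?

U+1865 → 3-byte form E1 A1 A5 at offsets 0–2.
U+50BA → 3-byte form E5 82 BA at offsets 3–5.
U+20BC → 3-byte form E2 82 BC at offsets 6–8.
U+0075 → 1-byte form 75 at offsets 9–9.
U+2554 → 3-byte form E2 95 94 at offsets 10–12.
U+02AD → 2-byte form CA AD at offsets 13–14.
Offset 14 falls in char 6's range; it's byte 2 of CA AD = 0xAD.

0xAD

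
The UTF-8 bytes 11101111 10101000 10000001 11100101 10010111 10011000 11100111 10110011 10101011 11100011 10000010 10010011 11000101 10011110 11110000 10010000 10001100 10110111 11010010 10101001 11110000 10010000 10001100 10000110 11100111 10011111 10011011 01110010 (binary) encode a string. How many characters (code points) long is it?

Byte at offset 0: 0xEF = 11101111 → 3-byte char (#1). Advance 3.
Byte at offset 3: 0xE5 = 11100101 → 3-byte char (#2). Advance 3.
Byte at offset 6: 0xE7 = 11100111 → 3-byte char (#3). Advance 3.
Byte at offset 9: 0xE3 = 11100011 → 3-byte char (#4). Advance 3.
Byte at offset 12: 0xC5 = 11000101 → 2-byte char (#5). Advance 2.
Byte at offset 14: 0xF0 = 11110000 → 4-byte char (#6). Advance 4.
Byte at offset 18: 0xD2 = 11010010 → 2-byte char (#7). Advance 2.
Byte at offset 20: 0xF0 = 11110000 → 4-byte char (#8). Advance 4.
Byte at offset 24: 0xE7 = 11100111 → 3-byte char (#9). Advance 3.
Byte at offset 27: 0x72 = 01110010 → 1-byte char (#10). Advance 1.
Reached end at offset 28 after 10 code points.

10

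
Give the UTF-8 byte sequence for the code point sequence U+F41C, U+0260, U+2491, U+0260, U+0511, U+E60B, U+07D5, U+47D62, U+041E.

U+F41C: 3-byte form → EF 90 9C.
U+0260: 2-byte form → C9 A0.
U+2491: 3-byte form → E2 92 91.
U+0260: 2-byte form → C9 A0.
U+0511: 2-byte form → D4 91.
U+E60B: 3-byte form → EE 98 8B.
U+07D5: 2-byte form → DF 95.
U+47D62: 4-byte form → F1 87 B5 A2.
U+041E: 2-byte form → D0 9E.
Concatenated (23 bytes): EF 90 9C C9 A0 E2 92 91 C9 A0 D4 91 EE 98 8B DF 95 F1 87 B5 A2 D0 9E.

EF 90 9C C9 A0 E2 92 91 C9 A0 D4 91 EE 98 8B DF 95 F1 87 B5 A2 D0 9E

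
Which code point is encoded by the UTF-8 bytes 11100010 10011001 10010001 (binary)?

Leading byte 0xE2 = 11100010 matches 1110xxxx → 3-byte sequence.
Byte 1: 0xE2 = 11100010, payload 0010 (4 bits).
Byte 2: 0x99 = 10011001 (10xxxxxx ✓), payload 011001.
Byte 3: 0x91 = 10010001 (10xxxxxx ✓), payload 010001.
Concatenate: 0010011001010001 = 0x2651 (16 bits → U+2651).

U+2651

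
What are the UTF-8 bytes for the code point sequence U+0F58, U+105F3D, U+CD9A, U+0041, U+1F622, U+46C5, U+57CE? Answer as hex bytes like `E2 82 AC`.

E0 BD 98 F4 85 BC BD EC B6 9A 41 F0 9F 98 A2 E4 9B 85 E5 9F 8E

U+0F58: 3-byte form → E0 BD 98.
U+105F3D: 4-byte form → F4 85 BC BD.
U+CD9A: 3-byte form → EC B6 9A.
U+0041: 1-byte form → 41.
U+1F622: 4-byte form → F0 9F 98 A2.
U+46C5: 3-byte form → E4 9B 85.
U+57CE: 3-byte form → E5 9F 8E.
Concatenated (21 bytes): E0 BD 98 F4 85 BC BD EC B6 9A 41 F0 9F 98 A2 E4 9B 85 E5 9F 8E.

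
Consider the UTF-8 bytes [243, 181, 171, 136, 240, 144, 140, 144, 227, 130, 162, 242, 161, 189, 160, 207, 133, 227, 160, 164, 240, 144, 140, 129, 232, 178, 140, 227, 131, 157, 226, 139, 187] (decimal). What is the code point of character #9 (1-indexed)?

Offset 0: leading byte 0xF3 = 11110011 → 4-byte char #1 = F3 B5 AB 88.
Offset 4: leading byte 0xF0 = 11110000 → 4-byte char #2 = F0 90 8C 90.
Offset 8: leading byte 0xE3 = 11100011 → 3-byte char #3 = E3 82 A2.
Offset 11: leading byte 0xF2 = 11110010 → 4-byte char #4 = F2 A1 BD A0.
Offset 15: leading byte 0xCF = 11001111 → 2-byte char #5 = CF 85.
Offset 17: leading byte 0xE3 = 11100011 → 3-byte char #6 = E3 A0 A4.
Offset 20: leading byte 0xF0 = 11110000 → 4-byte char #7 = F0 90 8C 81.
Offset 24: leading byte 0xE8 = 11101000 → 3-byte char #8 = E8 B2 8C.
Offset 27: leading byte 0xE3 = 11100011 → 3-byte char #9 = E3 83 9D.
Leading byte 0xE3 = 11100011 matches 1110xxxx → 3-byte sequence.
Byte 1: 0xE3 = 11100011, payload 0011 (4 bits).
Byte 2: 0x83 = 10000011 (10xxxxxx ✓), payload 000011.
Byte 3: 0x9D = 10011101 (10xxxxxx ✓), payload 011101.
Concatenate: 0011000011011101 = 0x30DD (16 bits → U+30DD).

U+30DD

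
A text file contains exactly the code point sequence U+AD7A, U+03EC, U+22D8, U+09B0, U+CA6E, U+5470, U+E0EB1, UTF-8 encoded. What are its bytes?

U+AD7A: 3-byte form → EA B5 BA.
U+03EC: 2-byte form → CF AC.
U+22D8: 3-byte form → E2 8B 98.
U+09B0: 3-byte form → E0 A6 B0.
U+CA6E: 3-byte form → EC A9 AE.
U+5470: 3-byte form → E5 91 B0.
U+E0EB1: 4-byte form → F3 A0 BA B1.
Concatenated (21 bytes): EA B5 BA CF AC E2 8B 98 E0 A6 B0 EC A9 AE E5 91 B0 F3 A0 BA B1.

EA B5 BA CF AC E2 8B 98 E0 A6 B0 EC A9 AE E5 91 B0 F3 A0 BA B1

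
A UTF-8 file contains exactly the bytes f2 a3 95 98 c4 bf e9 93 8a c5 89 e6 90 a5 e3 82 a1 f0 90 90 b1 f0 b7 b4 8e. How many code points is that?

Byte at offset 0: 0xF2 = 11110010 → 4-byte char (#1). Advance 4.
Byte at offset 4: 0xC4 = 11000100 → 2-byte char (#2). Advance 2.
Byte at offset 6: 0xE9 = 11101001 → 3-byte char (#3). Advance 3.
Byte at offset 9: 0xC5 = 11000101 → 2-byte char (#4). Advance 2.
Byte at offset 11: 0xE6 = 11100110 → 3-byte char (#5). Advance 3.
Byte at offset 14: 0xE3 = 11100011 → 3-byte char (#6). Advance 3.
Byte at offset 17: 0xF0 = 11110000 → 4-byte char (#7). Advance 4.
Byte at offset 21: 0xF0 = 11110000 → 4-byte char (#8). Advance 4.
Reached end at offset 25 after 8 code points.

8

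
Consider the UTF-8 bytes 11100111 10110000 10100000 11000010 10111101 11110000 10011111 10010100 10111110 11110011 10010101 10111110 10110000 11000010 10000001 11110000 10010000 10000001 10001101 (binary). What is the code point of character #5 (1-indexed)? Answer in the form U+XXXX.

U+0081

Offset 0: leading byte 0xE7 = 11100111 → 3-byte char #1 = E7 B0 A0.
Offset 3: leading byte 0xC2 = 11000010 → 2-byte char #2 = C2 BD.
Offset 5: leading byte 0xF0 = 11110000 → 4-byte char #3 = F0 9F 94 BE.
Offset 9: leading byte 0xF3 = 11110011 → 4-byte char #4 = F3 95 BE B0.
Offset 13: leading byte 0xC2 = 11000010 → 2-byte char #5 = C2 81.
Leading byte 0xC2 = 11000010 matches 110xxxxx → 2-byte sequence.
Byte 1: 0xC2 = 11000010, payload 00010 (5 bits).
Byte 2: 0x81 = 10000001 (10xxxxxx ✓), payload 000001.
Concatenate: 00010000001 = 0x81 (11 bits → U+0081).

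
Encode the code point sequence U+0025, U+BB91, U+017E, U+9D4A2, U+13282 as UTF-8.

25 EB AE 91 C5 BE F2 9D 92 A2 F0 93 8A 82

U+0025: 1-byte form → 25.
U+BB91: 3-byte form → EB AE 91.
U+017E: 2-byte form → C5 BE.
U+9D4A2: 4-byte form → F2 9D 92 A2.
U+13282: 4-byte form → F0 93 8A 82.
Concatenated (14 bytes): 25 EB AE 91 C5 BE F2 9D 92 A2 F0 93 8A 82.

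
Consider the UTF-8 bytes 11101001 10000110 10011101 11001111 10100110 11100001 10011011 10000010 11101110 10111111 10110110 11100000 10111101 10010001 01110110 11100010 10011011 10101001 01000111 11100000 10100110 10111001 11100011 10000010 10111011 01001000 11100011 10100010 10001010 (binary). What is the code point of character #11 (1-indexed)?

Offset 0: leading byte 0xE9 = 11101001 → 3-byte char #1 = E9 86 9D.
Offset 3: leading byte 0xCF = 11001111 → 2-byte char #2 = CF A6.
Offset 5: leading byte 0xE1 = 11100001 → 3-byte char #3 = E1 9B 82.
Offset 8: leading byte 0xEE = 11101110 → 3-byte char #4 = EE BF B6.
Offset 11: leading byte 0xE0 = 11100000 → 3-byte char #5 = E0 BD 91.
Offset 14: leading byte 0x76 = 01110110 → 1-byte char #6 = 76.
Offset 15: leading byte 0xE2 = 11100010 → 3-byte char #7 = E2 9B A9.
Offset 18: leading byte 0x47 = 01000111 → 1-byte char #8 = 47.
Offset 19: leading byte 0xE0 = 11100000 → 3-byte char #9 = E0 A6 B9.
Offset 22: leading byte 0xE3 = 11100011 → 3-byte char #10 = E3 82 BB.
Offset 25: leading byte 0x48 = 01001000 → 1-byte char #11 = 48.
Leading byte 0x48 = 01001000 matches 0xxxxxxx → 1-byte sequence.
Byte 1: 0x48 = 01001000, payload 1001000 (7 bits).
Concatenate: 1001000 = 0x48 (7 bits → U+0048).

U+0048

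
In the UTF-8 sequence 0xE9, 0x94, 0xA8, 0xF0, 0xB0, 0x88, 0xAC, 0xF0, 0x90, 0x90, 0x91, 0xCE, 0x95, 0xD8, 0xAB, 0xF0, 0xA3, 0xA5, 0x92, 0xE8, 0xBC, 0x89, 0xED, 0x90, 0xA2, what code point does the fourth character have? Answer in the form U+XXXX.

U+0395

Offset 0: leading byte 0xE9 = 11101001 → 3-byte char #1 = E9 94 A8.
Offset 3: leading byte 0xF0 = 11110000 → 4-byte char #2 = F0 B0 88 AC.
Offset 7: leading byte 0xF0 = 11110000 → 4-byte char #3 = F0 90 90 91.
Offset 11: leading byte 0xCE = 11001110 → 2-byte char #4 = CE 95.
Leading byte 0xCE = 11001110 matches 110xxxxx → 2-byte sequence.
Byte 1: 0xCE = 11001110, payload 01110 (5 bits).
Byte 2: 0x95 = 10010101 (10xxxxxx ✓), payload 010101.
Concatenate: 01110010101 = 0x395 (11 bits → U+0395).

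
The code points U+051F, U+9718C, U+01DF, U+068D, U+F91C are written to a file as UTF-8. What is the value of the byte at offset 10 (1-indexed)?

1-indexed offset 10 is 0-indexed offset 9.
U+051F → 2-byte form D4 9F at offsets 0–1.
U+9718C → 4-byte form F2 97 86 8C at offsets 2–5.
U+01DF → 2-byte form C7 9F at offsets 6–7.
U+068D → 2-byte form DA 8D at offsets 8–9.
Offset 9 falls in char 4's range; it's byte 2 of DA 8D = 0x8D.

0x8D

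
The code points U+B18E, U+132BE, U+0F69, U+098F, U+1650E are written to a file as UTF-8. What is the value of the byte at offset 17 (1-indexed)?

0x8E

1-indexed offset 17 is 0-indexed offset 16.
U+B18E → 3-byte form EB 86 8E at offsets 0–2.
U+132BE → 4-byte form F0 93 8A BE at offsets 3–6.
U+0F69 → 3-byte form E0 BD A9 at offsets 7–9.
U+098F → 3-byte form E0 A6 8F at offsets 10–12.
U+1650E → 4-byte form F0 96 94 8E at offsets 13–16.
Offset 16 falls in char 5's range; it's byte 4 of F0 96 94 8E = 0x8E.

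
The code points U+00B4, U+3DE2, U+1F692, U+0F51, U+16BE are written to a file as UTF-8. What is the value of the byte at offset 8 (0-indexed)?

0x92

U+00B4 → 2-byte form C2 B4 at offsets 0–1.
U+3DE2 → 3-byte form E3 B7 A2 at offsets 2–4.
U+1F692 → 4-byte form F0 9F 9A 92 at offsets 5–8.
Offset 8 falls in char 3's range; it's byte 4 of F0 9F 9A 92 = 0x92.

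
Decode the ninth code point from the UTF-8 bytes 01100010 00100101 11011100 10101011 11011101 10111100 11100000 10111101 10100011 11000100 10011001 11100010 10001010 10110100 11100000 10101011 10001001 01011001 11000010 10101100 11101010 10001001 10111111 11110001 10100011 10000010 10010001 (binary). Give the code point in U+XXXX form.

Offset 0: leading byte 0x62 = 01100010 → 1-byte char #1 = 62.
Offset 1: leading byte 0x25 = 00100101 → 1-byte char #2 = 25.
Offset 2: leading byte 0xDC = 11011100 → 2-byte char #3 = DC AB.
Offset 4: leading byte 0xDD = 11011101 → 2-byte char #4 = DD BC.
Offset 6: leading byte 0xE0 = 11100000 → 3-byte char #5 = E0 BD A3.
Offset 9: leading byte 0xC4 = 11000100 → 2-byte char #6 = C4 99.
Offset 11: leading byte 0xE2 = 11100010 → 3-byte char #7 = E2 8A B4.
Offset 14: leading byte 0xE0 = 11100000 → 3-byte char #8 = E0 AB 89.
Offset 17: leading byte 0x59 = 01011001 → 1-byte char #9 = 59.
Leading byte 0x59 = 01011001 matches 0xxxxxxx → 1-byte sequence.
Byte 1: 0x59 = 01011001, payload 1011001 (7 bits).
Concatenate: 1011001 = 0x59 (7 bits → U+0059).

U+0059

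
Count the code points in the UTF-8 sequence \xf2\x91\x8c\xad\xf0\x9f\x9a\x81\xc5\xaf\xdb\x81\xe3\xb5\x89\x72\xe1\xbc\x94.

Byte at offset 0: 0xF2 = 11110010 → 4-byte char (#1). Advance 4.
Byte at offset 4: 0xF0 = 11110000 → 4-byte char (#2). Advance 4.
Byte at offset 8: 0xC5 = 11000101 → 2-byte char (#3). Advance 2.
Byte at offset 10: 0xDB = 11011011 → 2-byte char (#4). Advance 2.
Byte at offset 12: 0xE3 = 11100011 → 3-byte char (#5). Advance 3.
Byte at offset 15: 0x72 = 01110010 → 1-byte char (#6). Advance 1.
Byte at offset 16: 0xE1 = 11100001 → 3-byte char (#7). Advance 3.
Reached end at offset 19 after 7 code points.

7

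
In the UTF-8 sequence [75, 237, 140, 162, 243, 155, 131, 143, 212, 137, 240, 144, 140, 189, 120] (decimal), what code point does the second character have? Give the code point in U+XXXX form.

U+D322

Offset 0: leading byte 0x4B = 01001011 → 1-byte char #1 = 4B.
Offset 1: leading byte 0xED = 11101101 → 3-byte char #2 = ED 8C A2.
Leading byte 0xED = 11101101 matches 1110xxxx → 3-byte sequence.
Byte 1: 0xED = 11101101, payload 1101 (4 bits).
Byte 2: 0x8C = 10001100 (10xxxxxx ✓), payload 001100.
Byte 3: 0xA2 = 10100010 (10xxxxxx ✓), payload 100010.
Concatenate: 1101001100100010 = 0xD322 (16 bits → U+D322).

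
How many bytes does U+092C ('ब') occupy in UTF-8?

U+092C = 0x92C. UTF-8 uses 1 byte below 0x80, 2 below 0x800, 3 below 0x10000, 4 up to 0x10FFFF. 0x92C is in U+0800–U+FFFF → 3 bytes.

3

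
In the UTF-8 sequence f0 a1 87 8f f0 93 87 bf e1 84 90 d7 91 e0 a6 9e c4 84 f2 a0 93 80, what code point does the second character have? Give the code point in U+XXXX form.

Offset 0: leading byte 0xF0 = 11110000 → 4-byte char #1 = F0 A1 87 8F.
Offset 4: leading byte 0xF0 = 11110000 → 4-byte char #2 = F0 93 87 BF.
Leading byte 0xF0 = 11110000 matches 11110xxx → 4-byte sequence.
Byte 1: 0xF0 = 11110000, payload 000 (3 bits).
Byte 2: 0x93 = 10010011 (10xxxxxx ✓), payload 010011.
Byte 3: 0x87 = 10000111 (10xxxxxx ✓), payload 000111.
Byte 4: 0xBF = 10111111 (10xxxxxx ✓), payload 111111.
Concatenate: 000010011000111111111 = 0x131FF (21 bits → U+131FF).

U+131FF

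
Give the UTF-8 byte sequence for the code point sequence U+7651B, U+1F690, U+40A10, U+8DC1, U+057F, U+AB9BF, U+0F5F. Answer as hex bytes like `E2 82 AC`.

U+7651B: 4-byte form → F1 B6 94 9B.
U+1F690: 4-byte form → F0 9F 9A 90.
U+40A10: 4-byte form → F1 80 A8 90.
U+8DC1: 3-byte form → E8 B7 81.
U+057F: 2-byte form → D5 BF.
U+AB9BF: 4-byte form → F2 AB A6 BF.
U+0F5F: 3-byte form → E0 BD 9F.
Concatenated (24 bytes): F1 B6 94 9B F0 9F 9A 90 F1 80 A8 90 E8 B7 81 D5 BF F2 AB A6 BF E0 BD 9F.

F1 B6 94 9B F0 9F 9A 90 F1 80 A8 90 E8 B7 81 D5 BF F2 AB A6 BF E0 BD 9F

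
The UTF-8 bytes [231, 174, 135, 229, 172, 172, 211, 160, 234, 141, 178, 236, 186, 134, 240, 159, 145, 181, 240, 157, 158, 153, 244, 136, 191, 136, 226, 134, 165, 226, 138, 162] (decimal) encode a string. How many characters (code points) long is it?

10

Byte at offset 0: 0xE7 = 11100111 → 3-byte char (#1). Advance 3.
Byte at offset 3: 0xE5 = 11100101 → 3-byte char (#2). Advance 3.
Byte at offset 6: 0xD3 = 11010011 → 2-byte char (#3). Advance 2.
Byte at offset 8: 0xEA = 11101010 → 3-byte char (#4). Advance 3.
Byte at offset 11: 0xEC = 11101100 → 3-byte char (#5). Advance 3.
Byte at offset 14: 0xF0 = 11110000 → 4-byte char (#6). Advance 4.
Byte at offset 18: 0xF0 = 11110000 → 4-byte char (#7). Advance 4.
Byte at offset 22: 0xF4 = 11110100 → 4-byte char (#8). Advance 4.
Byte at offset 26: 0xE2 = 11100010 → 3-byte char (#9). Advance 3.
Byte at offset 29: 0xE2 = 11100010 → 3-byte char (#10). Advance 3.
Reached end at offset 32 after 10 code points.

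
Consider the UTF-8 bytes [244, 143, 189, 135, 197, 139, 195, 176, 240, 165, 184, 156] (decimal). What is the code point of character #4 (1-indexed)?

U+25E1C

Offset 0: leading byte 0xF4 = 11110100 → 4-byte char #1 = F4 8F BD 87.
Offset 4: leading byte 0xC5 = 11000101 → 2-byte char #2 = C5 8B.
Offset 6: leading byte 0xC3 = 11000011 → 2-byte char #3 = C3 B0.
Offset 8: leading byte 0xF0 = 11110000 → 4-byte char #4 = F0 A5 B8 9C.
Leading byte 0xF0 = 11110000 matches 11110xxx → 4-byte sequence.
Byte 1: 0xF0 = 11110000, payload 000 (3 bits).
Byte 2: 0xA5 = 10100101 (10xxxxxx ✓), payload 100101.
Byte 3: 0xB8 = 10111000 (10xxxxxx ✓), payload 111000.
Byte 4: 0x9C = 10011100 (10xxxxxx ✓), payload 011100.
Concatenate: 000100101111000011100 = 0x25E1C (21 bits → U+25E1C).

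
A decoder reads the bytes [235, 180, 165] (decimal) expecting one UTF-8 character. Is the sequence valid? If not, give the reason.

valid

Leading byte 0xEB = 11101011 → 3-byte form.
Continuation bytes 0xB4=10110100, 0xA5=10100101 all match 10xxxxxx.
Decoded value 0xBD25 is ≥ 0x800 (shortest form) and not a surrogate.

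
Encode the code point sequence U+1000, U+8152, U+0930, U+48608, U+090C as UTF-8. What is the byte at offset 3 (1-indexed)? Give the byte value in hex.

0x80

1-indexed offset 3 is 0-indexed offset 2.
U+1000 → 3-byte form E1 80 80 at offsets 0–2.
Offset 2 falls in char 1's range; it's byte 3 of E1 80 80 = 0x80.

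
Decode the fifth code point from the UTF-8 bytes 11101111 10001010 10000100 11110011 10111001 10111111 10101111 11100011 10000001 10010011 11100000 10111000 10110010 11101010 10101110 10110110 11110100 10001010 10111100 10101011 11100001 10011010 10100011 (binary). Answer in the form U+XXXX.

U+ABB6

Offset 0: leading byte 0xEF = 11101111 → 3-byte char #1 = EF 8A 84.
Offset 3: leading byte 0xF3 = 11110011 → 4-byte char #2 = F3 B9 BF AF.
Offset 7: leading byte 0xE3 = 11100011 → 3-byte char #3 = E3 81 93.
Offset 10: leading byte 0xE0 = 11100000 → 3-byte char #4 = E0 B8 B2.
Offset 13: leading byte 0xEA = 11101010 → 3-byte char #5 = EA AE B6.
Leading byte 0xEA = 11101010 matches 1110xxxx → 3-byte sequence.
Byte 1: 0xEA = 11101010, payload 1010 (4 bits).
Byte 2: 0xAE = 10101110 (10xxxxxx ✓), payload 101110.
Byte 3: 0xB6 = 10110110 (10xxxxxx ✓), payload 110110.
Concatenate: 1010101110110110 = 0xABB6 (16 bits → U+ABB6).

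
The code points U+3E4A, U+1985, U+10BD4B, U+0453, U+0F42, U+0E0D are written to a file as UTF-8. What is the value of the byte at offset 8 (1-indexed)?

0x8B

1-indexed offset 8 is 0-indexed offset 7.
U+3E4A → 3-byte form E3 B9 8A at offsets 0–2.
U+1985 → 3-byte form E1 A6 85 at offsets 3–5.
U+10BD4B → 4-byte form F4 8B B5 8B at offsets 6–9.
Offset 7 falls in char 3's range; it's byte 2 of F4 8B B5 8B = 0x8B.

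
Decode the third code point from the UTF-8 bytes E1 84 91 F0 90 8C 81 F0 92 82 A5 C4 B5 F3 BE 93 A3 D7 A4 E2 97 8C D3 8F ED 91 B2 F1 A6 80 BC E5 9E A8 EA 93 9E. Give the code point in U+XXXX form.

Offset 0: leading byte 0xE1 = 11100001 → 3-byte char #1 = E1 84 91.
Offset 3: leading byte 0xF0 = 11110000 → 4-byte char #2 = F0 90 8C 81.
Offset 7: leading byte 0xF0 = 11110000 → 4-byte char #3 = F0 92 82 A5.
Leading byte 0xF0 = 11110000 matches 11110xxx → 4-byte sequence.
Byte 1: 0xF0 = 11110000, payload 000 (3 bits).
Byte 2: 0x92 = 10010010 (10xxxxxx ✓), payload 010010.
Byte 3: 0x82 = 10000010 (10xxxxxx ✓), payload 000010.
Byte 4: 0xA5 = 10100101 (10xxxxxx ✓), payload 100101.
Concatenate: 000010010000010100101 = 0x120A5 (21 bits → U+120A5).

U+120A5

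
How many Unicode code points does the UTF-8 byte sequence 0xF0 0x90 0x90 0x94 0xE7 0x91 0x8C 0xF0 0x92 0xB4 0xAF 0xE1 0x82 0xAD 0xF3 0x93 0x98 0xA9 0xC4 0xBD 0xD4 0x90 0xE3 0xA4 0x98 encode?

Byte at offset 0: 0xF0 = 11110000 → 4-byte char (#1). Advance 4.
Byte at offset 4: 0xE7 = 11100111 → 3-byte char (#2). Advance 3.
Byte at offset 7: 0xF0 = 11110000 → 4-byte char (#3). Advance 4.
Byte at offset 11: 0xE1 = 11100001 → 3-byte char (#4). Advance 3.
Byte at offset 14: 0xF3 = 11110011 → 4-byte char (#5). Advance 4.
Byte at offset 18: 0xC4 = 11000100 → 2-byte char (#6). Advance 2.
Byte at offset 20: 0xD4 = 11010100 → 2-byte char (#7). Advance 2.
Byte at offset 22: 0xE3 = 11100011 → 3-byte char (#8). Advance 3.
Reached end at offset 25 after 8 code points.

8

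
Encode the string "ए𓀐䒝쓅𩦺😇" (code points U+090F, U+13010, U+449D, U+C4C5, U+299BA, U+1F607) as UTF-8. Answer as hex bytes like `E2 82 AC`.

U+090F: 3-byte form → E0 A4 8F.
U+13010: 4-byte form → F0 93 80 90.
U+449D: 3-byte form → E4 92 9D.
U+C4C5: 3-byte form → EC 93 85.
U+299BA: 4-byte form → F0 A9 A6 BA.
U+1F607: 4-byte form → F0 9F 98 87.
Concatenated (21 bytes): E0 A4 8F F0 93 80 90 E4 92 9D EC 93 85 F0 A9 A6 BA F0 9F 98 87.

E0 A4 8F F0 93 80 90 E4 92 9D EC 93 85 F0 A9 A6 BA F0 9F 98 87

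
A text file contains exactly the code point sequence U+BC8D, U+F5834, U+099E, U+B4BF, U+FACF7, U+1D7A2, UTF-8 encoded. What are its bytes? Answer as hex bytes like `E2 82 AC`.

U+BC8D: 3-byte form → EB B2 8D.
U+F5834: 4-byte form → F3 B5 A0 B4.
U+099E: 3-byte form → E0 A6 9E.
U+B4BF: 3-byte form → EB 92 BF.
U+FACF7: 4-byte form → F3 BA B3 B7.
U+1D7A2: 4-byte form → F0 9D 9E A2.
Concatenated (21 bytes): EB B2 8D F3 B5 A0 B4 E0 A6 9E EB 92 BF F3 BA B3 B7 F0 9D 9E A2.

EB B2 8D F3 B5 A0 B4 E0 A6 9E EB 92 BF F3 BA B3 B7 F0 9D 9E A2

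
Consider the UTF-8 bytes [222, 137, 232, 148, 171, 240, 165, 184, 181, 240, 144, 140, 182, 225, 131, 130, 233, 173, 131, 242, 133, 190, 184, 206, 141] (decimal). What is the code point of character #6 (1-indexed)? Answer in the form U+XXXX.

U+9B43

Offset 0: leading byte 0xDE = 11011110 → 2-byte char #1 = DE 89.
Offset 2: leading byte 0xE8 = 11101000 → 3-byte char #2 = E8 94 AB.
Offset 5: leading byte 0xF0 = 11110000 → 4-byte char #3 = F0 A5 B8 B5.
Offset 9: leading byte 0xF0 = 11110000 → 4-byte char #4 = F0 90 8C B6.
Offset 13: leading byte 0xE1 = 11100001 → 3-byte char #5 = E1 83 82.
Offset 16: leading byte 0xE9 = 11101001 → 3-byte char #6 = E9 AD 83.
Leading byte 0xE9 = 11101001 matches 1110xxxx → 3-byte sequence.
Byte 1: 0xE9 = 11101001, payload 1001 (4 bits).
Byte 2: 0xAD = 10101101 (10xxxxxx ✓), payload 101101.
Byte 3: 0x83 = 10000011 (10xxxxxx ✓), payload 000011.
Concatenate: 1001101101000011 = 0x9B43 (16 bits → U+9B43).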